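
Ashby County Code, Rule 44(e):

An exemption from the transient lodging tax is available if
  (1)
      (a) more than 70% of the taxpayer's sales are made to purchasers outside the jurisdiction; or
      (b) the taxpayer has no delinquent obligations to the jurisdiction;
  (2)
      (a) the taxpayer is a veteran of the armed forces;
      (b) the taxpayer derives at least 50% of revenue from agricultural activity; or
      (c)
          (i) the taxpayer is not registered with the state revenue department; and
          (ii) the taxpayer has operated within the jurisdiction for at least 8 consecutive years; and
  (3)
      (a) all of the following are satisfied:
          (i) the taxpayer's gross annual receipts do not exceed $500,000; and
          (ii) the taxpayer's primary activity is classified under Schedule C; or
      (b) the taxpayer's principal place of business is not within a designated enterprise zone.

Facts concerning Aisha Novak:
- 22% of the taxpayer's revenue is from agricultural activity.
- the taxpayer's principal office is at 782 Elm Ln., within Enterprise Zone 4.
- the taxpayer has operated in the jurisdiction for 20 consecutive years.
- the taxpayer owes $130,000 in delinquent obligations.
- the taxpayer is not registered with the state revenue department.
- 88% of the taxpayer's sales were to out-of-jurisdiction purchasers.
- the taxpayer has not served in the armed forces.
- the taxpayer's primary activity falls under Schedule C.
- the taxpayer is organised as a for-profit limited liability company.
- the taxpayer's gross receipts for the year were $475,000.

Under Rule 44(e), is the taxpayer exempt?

Yes — exempt.

(a) >70% out-of-jur. sales — met.
(b) no delinquency — fails.
So (1) is satisfied (T OR F).
(a) veteran — fails.
(b) ≥50% agricultural — fails.
(i) not (state-registered) — met.
(ii) ≥ 8 yrs in jurisdiction — met.
So (c) is satisfied (T AND T).
So (2) is satisfied (F OR F OR T).
(i) receipts ≤ $500,000 — satisfied.
(ii) Schedule C activity — holds.
(a): T AND T → true.
(b) not (in enterprise zone) — not met.
(3) = T OR F = true.
Overall = T AND T AND T = true.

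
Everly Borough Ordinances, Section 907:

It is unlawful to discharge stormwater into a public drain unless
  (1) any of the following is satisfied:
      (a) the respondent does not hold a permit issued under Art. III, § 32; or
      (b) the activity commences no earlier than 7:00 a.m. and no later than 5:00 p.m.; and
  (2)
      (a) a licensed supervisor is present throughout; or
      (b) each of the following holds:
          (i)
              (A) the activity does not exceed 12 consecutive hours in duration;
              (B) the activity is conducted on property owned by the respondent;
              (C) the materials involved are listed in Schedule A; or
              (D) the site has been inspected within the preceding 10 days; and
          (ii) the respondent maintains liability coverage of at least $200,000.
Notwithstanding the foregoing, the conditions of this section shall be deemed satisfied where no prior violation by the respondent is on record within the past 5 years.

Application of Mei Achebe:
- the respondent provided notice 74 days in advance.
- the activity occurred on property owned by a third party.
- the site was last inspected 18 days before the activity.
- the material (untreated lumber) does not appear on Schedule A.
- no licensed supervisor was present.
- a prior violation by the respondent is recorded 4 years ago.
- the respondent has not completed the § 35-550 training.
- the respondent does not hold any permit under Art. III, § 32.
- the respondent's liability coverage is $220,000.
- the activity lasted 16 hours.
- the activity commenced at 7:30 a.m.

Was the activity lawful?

(a) not (holds permit) — satisfied.
(b) start within hours — satisfied.
(1) = T OR T = true.
(a) supervisor present — not met.
(A) ≤ 12 hrs duration — fails.
(B) own property — not satisfied.
(C) Schedule A material — fails.
(D) site inspected — not met.
(i) = F OR F OR F OR F = false.
(ii) coverage ≥ $200,000 — satisfied.
(b): F AND T → false.
So (2) is not satisfied (F OR F).
Overall = T AND F = false.
Exception (no prior violation) — not satisfied.
Result: main false OR exception false → false.

No — unlawful.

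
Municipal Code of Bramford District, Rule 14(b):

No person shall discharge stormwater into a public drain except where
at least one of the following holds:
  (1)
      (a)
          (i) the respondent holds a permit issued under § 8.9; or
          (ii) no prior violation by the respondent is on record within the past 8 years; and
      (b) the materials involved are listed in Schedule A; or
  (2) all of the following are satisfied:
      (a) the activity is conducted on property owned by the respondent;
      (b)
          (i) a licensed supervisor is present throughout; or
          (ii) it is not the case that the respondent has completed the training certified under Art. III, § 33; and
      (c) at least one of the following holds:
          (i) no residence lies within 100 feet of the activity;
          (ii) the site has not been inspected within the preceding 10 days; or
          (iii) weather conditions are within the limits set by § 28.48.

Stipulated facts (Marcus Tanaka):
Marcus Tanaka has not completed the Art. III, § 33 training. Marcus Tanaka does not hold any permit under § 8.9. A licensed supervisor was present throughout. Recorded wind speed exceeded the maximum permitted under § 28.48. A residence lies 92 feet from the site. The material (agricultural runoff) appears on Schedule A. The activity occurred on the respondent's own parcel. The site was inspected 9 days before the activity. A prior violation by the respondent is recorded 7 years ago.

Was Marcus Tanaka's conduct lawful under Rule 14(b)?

(i) holds permit — fails.
(ii) no prior violation — fails.
(a): F OR F → false.
(b) Schedule A material — holds.
(1): F AND T → false.
(a) own property — met.
(i) supervisor present — satisfied.
(ii) not (training certified) — holds.
(b) = T OR T = true.
(i) no residence in 100 ft — not met.
(ii) not (site inspected) — fails.
(iii) weather ok — fails.
(c) = F OR F OR F = false.
So (2) is not satisfied (T AND T AND F).
Overall = F OR F = false.

No — unlawful.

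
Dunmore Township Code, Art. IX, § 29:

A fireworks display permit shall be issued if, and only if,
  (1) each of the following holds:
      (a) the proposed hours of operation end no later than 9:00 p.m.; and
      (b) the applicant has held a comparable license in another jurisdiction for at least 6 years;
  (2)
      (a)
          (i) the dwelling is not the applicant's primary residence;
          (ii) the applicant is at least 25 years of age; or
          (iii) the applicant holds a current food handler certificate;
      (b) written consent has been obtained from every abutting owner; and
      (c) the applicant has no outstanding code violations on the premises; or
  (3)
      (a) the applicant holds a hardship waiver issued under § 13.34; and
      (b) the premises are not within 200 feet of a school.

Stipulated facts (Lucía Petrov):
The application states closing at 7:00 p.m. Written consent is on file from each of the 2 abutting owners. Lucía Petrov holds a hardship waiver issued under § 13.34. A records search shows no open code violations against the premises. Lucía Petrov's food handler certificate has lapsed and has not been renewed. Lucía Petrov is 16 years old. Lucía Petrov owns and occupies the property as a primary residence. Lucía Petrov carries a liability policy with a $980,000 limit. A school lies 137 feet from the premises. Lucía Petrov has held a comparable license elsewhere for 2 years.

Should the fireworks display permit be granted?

(a) closes by 9 p.m. — holds.
(b) prior license ≥ 6 yr — not satisfied.
So (1) is not satisfied (T AND F).
(i) not (primary residence) — not met.
(ii) age ≥ 25 — fails.
(iii) food handler cert. — fails.
(a): F OR F OR F → false.
(b) all abutters consent — satisfied.
(c) no code violations — holds.
(2): F AND T AND T → false.
(a) hardship waiver — satisfied.
(b) ≥200 ft from school — fails.
So (3) is not satisfied (T AND F).
Overall = F OR F OR F = false.

No — denied.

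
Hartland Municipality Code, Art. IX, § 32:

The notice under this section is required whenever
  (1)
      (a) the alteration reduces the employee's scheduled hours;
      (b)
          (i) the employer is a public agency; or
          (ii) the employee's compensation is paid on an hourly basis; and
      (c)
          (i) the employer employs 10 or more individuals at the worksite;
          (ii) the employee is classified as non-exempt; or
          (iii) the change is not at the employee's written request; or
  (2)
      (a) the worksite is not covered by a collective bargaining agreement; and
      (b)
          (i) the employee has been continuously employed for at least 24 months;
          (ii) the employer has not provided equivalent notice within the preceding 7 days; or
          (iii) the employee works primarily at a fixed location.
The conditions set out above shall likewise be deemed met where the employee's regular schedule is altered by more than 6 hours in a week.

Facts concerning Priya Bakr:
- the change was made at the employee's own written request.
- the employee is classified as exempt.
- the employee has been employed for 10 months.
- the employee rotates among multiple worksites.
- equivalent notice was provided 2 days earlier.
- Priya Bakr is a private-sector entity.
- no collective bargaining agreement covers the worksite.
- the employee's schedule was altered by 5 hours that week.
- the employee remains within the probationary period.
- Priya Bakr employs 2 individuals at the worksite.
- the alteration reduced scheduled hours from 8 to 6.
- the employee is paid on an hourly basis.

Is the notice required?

(a) hours reduced — holds.
(i) public agency — fails.
(ii) hourly-paid — holds.
So (b) is satisfied (F OR T).
(i) ≥ 10 at site — not satisfied.
(ii) non-exempt — fails.
(iii) not employee-requested — not satisfied.
(c): F OR F OR F → false.
(1) = T AND T AND F = false.
(a) no CBA — met.
(i) tenure ≥ 24 mo. — not satisfied.
(ii) no recent notice — not met.
(iii) fixed location — fails.
So (b) is not satisfied (F OR F OR F).
(2) = T AND F = false.
So Overall is not satisfied (F OR F).
Exception (schedule shift > 6h) — not satisfied.
Result: main false OR exception false → false.

No — not required.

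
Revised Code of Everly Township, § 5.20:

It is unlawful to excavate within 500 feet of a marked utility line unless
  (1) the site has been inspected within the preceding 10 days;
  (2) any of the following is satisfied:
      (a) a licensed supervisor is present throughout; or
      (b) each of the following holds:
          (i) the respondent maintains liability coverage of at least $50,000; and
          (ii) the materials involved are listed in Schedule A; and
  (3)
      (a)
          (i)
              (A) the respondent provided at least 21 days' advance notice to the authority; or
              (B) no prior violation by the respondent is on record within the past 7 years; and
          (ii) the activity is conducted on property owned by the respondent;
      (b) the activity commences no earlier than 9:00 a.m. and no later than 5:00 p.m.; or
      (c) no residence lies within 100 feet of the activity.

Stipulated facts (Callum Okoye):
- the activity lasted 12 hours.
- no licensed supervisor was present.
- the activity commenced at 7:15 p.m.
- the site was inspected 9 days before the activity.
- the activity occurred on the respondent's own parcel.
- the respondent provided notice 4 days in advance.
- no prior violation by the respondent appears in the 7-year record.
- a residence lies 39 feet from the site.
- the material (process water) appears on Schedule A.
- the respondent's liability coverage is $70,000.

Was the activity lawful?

(1) site inspected — holds.
(a) supervisor present — not met.
(i) coverage ≥ $50,000 — met.
(ii) Schedule A material — holds.
(b): T AND T → true.
So (2) is satisfied (F OR T).
(A) ≥21 days' notice — not satisfied.
(B) no prior violation — satisfied.
(i) = F OR T = true.
(ii) own property — met.
(a): T AND T → true.
(b) start within hours — not met.
(c) no residence in 100 ft — fails.
So (3) is satisfied (T OR F OR F).
Overall: T AND T AND T → true.

Yes — lawful.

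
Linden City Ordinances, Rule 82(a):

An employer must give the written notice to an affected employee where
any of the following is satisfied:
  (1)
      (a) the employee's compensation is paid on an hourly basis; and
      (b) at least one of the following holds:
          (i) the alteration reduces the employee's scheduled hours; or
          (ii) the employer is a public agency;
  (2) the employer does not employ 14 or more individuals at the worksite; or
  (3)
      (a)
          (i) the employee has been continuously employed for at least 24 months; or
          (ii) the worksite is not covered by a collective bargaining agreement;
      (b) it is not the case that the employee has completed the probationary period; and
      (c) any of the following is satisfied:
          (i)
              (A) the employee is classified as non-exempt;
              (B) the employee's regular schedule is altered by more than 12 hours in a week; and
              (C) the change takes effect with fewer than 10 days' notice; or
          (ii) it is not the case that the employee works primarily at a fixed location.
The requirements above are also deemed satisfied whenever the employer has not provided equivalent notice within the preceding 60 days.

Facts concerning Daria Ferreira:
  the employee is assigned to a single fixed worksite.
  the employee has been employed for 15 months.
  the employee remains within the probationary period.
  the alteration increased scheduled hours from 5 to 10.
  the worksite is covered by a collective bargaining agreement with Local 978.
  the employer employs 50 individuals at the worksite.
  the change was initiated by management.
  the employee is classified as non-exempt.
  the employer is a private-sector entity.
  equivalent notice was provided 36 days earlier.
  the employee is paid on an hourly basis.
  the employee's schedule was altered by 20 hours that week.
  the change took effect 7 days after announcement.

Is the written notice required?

(a) hourly-paid — holds.
(i) hours reduced — fails.
(ii) public agency — fails.
So (b) is not satisfied (F OR F).
So (1) is not satisfied (T AND F).
(2) not (≥ 14 at site) — not met.
(i) tenure ≥ 24 mo. — not met.
(ii) no CBA — not met.
(a) = F OR F = false.
(b) not (past probation) — satisfied.
(A) non-exempt — holds.
(B) schedule shift > 12h — holds.
(C) < 10 days' notice — holds.
(i) = T AND T AND T = true.
(ii) not (fixed location) — fails.
(c): T OR F → true.
(3) = F AND T AND T = false.
So Overall is not satisfied (F OR F OR F).
Exception (no recent notice) — not satisfied.
Result: main false OR exception false → false.

No — not required.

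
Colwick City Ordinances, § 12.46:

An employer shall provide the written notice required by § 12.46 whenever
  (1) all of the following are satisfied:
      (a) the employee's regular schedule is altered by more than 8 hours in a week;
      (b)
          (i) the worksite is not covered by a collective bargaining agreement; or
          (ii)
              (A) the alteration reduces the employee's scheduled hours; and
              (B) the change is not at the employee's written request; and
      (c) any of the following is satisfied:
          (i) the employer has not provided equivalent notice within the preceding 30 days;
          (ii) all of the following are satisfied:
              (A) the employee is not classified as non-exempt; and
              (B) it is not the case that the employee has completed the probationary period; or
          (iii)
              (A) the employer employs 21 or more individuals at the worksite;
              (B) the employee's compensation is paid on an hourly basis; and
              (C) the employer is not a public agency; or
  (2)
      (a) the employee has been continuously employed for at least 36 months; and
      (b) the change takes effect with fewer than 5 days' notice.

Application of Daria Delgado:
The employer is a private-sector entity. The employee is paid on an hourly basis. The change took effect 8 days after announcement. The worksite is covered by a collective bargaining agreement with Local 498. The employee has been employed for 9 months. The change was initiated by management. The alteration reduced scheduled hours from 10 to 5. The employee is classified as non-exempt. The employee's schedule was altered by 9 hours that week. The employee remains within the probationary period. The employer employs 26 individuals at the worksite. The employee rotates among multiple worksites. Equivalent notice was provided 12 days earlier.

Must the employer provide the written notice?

Yes — required.

(a) schedule shift > 8h — satisfied.
(i) no CBA — not satisfied.
(A) hours reduced — met.
(B) not employee-requested — satisfied.
So (ii) is satisfied (T AND T).
(b): F OR T → true.
(i) no recent notice — not met.
(A) not (non-exempt) — fails.
(B) not (past probation) — satisfied.
(ii): F AND T → false.
(A) ≥ 21 at site — satisfied.
(B) hourly-paid — holds.
(C) not (public agency) — met.
(iii) = T AND T AND T = true.
So (c) is satisfied (F OR F OR T).
So (1) is satisfied (T AND T AND T).
(a) tenure ≥ 36 mo. — not satisfied.
(b) < 5 days' notice — not satisfied.
So (2) is not satisfied (F AND F).
Overall: T OR F → true.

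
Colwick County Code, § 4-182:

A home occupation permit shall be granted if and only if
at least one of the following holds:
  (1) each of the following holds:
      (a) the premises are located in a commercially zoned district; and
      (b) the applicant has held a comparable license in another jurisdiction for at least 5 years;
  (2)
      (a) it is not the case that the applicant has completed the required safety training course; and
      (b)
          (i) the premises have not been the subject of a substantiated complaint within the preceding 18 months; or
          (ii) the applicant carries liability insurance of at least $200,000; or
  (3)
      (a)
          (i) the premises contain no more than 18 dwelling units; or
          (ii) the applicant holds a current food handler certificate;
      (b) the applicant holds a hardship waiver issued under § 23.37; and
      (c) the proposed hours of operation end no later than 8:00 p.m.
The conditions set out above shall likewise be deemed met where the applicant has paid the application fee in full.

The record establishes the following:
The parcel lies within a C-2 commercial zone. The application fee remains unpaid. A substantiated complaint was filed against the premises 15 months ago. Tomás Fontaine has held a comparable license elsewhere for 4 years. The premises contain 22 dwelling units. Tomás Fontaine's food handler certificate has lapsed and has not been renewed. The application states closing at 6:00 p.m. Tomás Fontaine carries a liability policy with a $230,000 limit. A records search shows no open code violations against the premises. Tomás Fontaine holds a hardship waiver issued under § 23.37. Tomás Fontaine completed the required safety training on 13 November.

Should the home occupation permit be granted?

No — denied.

(a) commercially zoned — met.
(b) prior license ≥ 5 yr — not satisfied.
So (1) is not satisfied (T AND F).
(a) not (safety training) — not satisfied.
(i) no complaint in 18 mo. — not met.
(ii) insurance ≥ $200,000 — satisfied.
(b) = F OR T = true.
(2) = F AND T = false.
(i) ≤ 18 units — not satisfied.
(ii) food handler cert. — not satisfied.
(a): F OR F → false.
(b) hardship waiver — holds.
(c) closes by 8 p.m. — met.
(3) = F AND T AND T = false.
So Overall is not satisfied (F OR F OR F).
Exception (fee paid) — not satisfied.
Result: main false OR exception false → false.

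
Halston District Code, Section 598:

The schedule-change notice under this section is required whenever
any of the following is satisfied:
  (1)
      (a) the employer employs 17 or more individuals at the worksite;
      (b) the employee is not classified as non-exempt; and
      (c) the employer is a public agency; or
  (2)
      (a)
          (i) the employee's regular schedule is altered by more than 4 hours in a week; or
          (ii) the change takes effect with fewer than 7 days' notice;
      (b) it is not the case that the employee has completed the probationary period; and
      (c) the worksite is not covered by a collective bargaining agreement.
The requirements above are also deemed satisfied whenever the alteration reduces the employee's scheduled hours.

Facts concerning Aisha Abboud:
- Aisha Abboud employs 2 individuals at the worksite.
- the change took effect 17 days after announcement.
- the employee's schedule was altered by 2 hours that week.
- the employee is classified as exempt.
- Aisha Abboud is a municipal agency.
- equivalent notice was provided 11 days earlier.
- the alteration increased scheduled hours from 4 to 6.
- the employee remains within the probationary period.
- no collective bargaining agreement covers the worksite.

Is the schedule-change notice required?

No — not required.

(a) ≥ 17 at site — not met.
(b) not (non-exempt) — holds.
(c) public agency — met.
(1) = F AND T AND T = false.
(i) schedule shift > 4h — not satisfied.
(ii) < 7 days' notice — fails.
So (a) is not satisfied (F OR F).
(b) not (past probation) — satisfied.
(c) no CBA — satisfied.
(2): F AND T AND T → false.
Overall = F OR F = false.
Exception (hours reduced) — not satisfied.
Result: main false OR exception false → false.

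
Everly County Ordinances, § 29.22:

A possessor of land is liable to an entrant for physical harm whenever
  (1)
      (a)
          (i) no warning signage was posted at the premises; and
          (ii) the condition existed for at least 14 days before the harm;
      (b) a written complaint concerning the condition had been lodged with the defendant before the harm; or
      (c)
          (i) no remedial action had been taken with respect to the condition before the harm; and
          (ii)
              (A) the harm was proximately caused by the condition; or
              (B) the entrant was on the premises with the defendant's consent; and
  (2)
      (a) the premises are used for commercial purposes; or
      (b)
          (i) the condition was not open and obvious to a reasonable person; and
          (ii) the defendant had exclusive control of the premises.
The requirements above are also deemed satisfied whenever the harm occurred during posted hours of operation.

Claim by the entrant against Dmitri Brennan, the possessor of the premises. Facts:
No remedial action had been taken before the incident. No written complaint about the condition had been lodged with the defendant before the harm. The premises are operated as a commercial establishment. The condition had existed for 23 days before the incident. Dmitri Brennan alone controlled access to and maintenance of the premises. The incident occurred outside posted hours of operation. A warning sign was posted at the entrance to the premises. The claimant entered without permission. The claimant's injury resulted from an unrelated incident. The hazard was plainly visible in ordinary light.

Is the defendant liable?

(i) no signage posted — not satisfied.
(ii) condition ≥14 days old — met.
(a): F AND T → false.
(b) complaint lodged — not satisfied.
(i) no remedial action — satisfied.
(A) proximate cause — not met.
(B) consent to enter — fails.
(ii): F OR F → false.
(c): T AND F → false.
So (1) is not satisfied (F OR F OR F).
(a) commercial use — holds.
(i) not open/obvious — not met.
(ii) exclusive control — met.
(b) = F AND T = false.
(2): T OR F → true.
So Overall is not satisfied (F AND T).
Exception (during posted hours) — not satisfied.
Result: main false OR exception false → false.

No — not liable.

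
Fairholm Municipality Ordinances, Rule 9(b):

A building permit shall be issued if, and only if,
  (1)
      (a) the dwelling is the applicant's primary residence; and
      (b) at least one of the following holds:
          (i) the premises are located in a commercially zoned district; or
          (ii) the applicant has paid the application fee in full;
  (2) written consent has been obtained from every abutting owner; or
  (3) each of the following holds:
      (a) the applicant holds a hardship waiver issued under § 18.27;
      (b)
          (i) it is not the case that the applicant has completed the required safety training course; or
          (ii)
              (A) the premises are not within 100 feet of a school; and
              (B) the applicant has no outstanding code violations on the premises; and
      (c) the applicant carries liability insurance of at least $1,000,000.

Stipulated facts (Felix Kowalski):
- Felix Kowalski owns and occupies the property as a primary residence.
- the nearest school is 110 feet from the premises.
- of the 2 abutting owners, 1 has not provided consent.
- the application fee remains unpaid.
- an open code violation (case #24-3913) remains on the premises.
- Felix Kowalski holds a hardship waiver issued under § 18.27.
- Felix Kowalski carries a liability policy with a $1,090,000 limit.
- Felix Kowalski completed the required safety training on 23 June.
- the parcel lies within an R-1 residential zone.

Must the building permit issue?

(a) primary residence — satisfied.
(i) commercially zoned — fails.
(ii) fee paid — not satisfied.
(b) = F OR F = false.
(1): T AND F → false.
(2) all abutters consent — fails.
(a) hardship waiver — holds.
(i) not (safety training) — fails.
(A) ≥100 ft from school — met.
(B) no code violations — fails.
So (ii) is not satisfied (T AND F).
So (b) is not satisfied (F OR F).
(c) insurance ≥ $1,000,000 — satisfied.
(3) = T AND F AND T = false.
Overall = F OR F OR F = false.

No — denied.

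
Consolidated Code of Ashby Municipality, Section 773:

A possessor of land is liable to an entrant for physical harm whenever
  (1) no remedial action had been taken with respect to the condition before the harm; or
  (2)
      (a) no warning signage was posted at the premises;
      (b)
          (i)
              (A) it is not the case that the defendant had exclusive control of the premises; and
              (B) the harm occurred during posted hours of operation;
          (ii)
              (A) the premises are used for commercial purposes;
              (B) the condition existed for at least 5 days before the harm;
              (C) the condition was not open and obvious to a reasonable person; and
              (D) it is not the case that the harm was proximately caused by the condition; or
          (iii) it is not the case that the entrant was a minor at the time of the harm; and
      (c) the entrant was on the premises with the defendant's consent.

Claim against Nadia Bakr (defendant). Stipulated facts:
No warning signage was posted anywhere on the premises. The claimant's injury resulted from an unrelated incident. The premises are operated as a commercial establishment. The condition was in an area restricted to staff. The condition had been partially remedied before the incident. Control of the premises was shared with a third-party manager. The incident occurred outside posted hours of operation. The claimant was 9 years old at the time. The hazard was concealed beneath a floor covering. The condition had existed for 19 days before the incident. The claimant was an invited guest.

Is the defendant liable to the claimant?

Yes — liable.

(1) no remedial action — not met.
(a) no signage posted — met.
(A) not (exclusive control) — holds.
(B) during posted hours — not satisfied.
(i): T AND F → false.
(A) commercial use — holds.
(B) condition ≥5 days old — satisfied.
(C) not open/obvious — holds.
(D) not (proximate cause) — holds.
(ii): T AND T AND T AND T → true.
(iii) not (entrant a minor) — not satisfied.
So (b) is satisfied (F OR T OR F).
(c) consent to enter — met.
(2) = T AND T AND T = true.
Overall: F OR T → true.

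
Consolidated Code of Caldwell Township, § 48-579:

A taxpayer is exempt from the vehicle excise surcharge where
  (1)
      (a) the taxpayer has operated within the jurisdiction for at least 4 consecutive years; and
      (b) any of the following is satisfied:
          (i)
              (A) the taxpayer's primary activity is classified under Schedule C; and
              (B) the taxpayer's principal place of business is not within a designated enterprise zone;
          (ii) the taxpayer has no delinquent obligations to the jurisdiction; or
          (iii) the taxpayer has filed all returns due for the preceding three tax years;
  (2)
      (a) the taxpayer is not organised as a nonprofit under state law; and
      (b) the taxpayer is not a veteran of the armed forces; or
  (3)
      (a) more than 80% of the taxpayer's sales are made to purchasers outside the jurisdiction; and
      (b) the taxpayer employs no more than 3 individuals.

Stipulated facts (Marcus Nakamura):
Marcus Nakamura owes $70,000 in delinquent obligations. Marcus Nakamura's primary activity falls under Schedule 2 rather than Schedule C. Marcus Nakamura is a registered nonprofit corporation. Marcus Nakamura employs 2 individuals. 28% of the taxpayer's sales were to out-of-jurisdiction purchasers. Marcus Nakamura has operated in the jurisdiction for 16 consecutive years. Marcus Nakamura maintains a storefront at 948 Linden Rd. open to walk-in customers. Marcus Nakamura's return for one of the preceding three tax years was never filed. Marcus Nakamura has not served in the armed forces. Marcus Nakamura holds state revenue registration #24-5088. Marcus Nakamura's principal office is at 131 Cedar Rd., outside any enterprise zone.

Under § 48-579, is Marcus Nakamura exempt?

(a) ≥ 4 yrs in jurisdiction — holds.
(A) Schedule C activity — not satisfied.
(B) not (in enterprise zone) — holds.
So (i) is not satisfied (F AND T).
(ii) no delinquency — not satisfied.
(iii) returns current — not met.
So (b) is not satisfied (F OR F OR F).
(1) = T AND F = false.
(a) not (nonprofit) — not met.
(b) not (veteran) — holds.
So (2) is not satisfied (F AND T).
(a) >80% out-of-jur. sales — fails.
(b) ≤ 3 employees — satisfied.
(3) = F AND T = false.
Overall = F OR F OR F = false.

No — not exempt.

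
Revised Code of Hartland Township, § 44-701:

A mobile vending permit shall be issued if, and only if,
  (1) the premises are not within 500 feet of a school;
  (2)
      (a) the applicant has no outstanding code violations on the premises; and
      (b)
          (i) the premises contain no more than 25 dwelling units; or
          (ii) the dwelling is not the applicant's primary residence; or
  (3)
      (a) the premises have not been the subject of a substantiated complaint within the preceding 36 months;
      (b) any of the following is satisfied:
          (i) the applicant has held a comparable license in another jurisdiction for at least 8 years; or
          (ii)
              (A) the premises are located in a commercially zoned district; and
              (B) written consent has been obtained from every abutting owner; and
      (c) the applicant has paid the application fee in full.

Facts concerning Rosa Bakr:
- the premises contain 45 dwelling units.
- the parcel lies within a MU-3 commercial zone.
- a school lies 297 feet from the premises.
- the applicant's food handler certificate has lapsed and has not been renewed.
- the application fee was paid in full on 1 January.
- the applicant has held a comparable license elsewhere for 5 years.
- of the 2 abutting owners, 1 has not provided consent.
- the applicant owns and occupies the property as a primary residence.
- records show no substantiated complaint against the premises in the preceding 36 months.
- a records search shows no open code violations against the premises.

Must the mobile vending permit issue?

No — denied.

(1) ≥500 ft from school — not satisfied.
(a) no code violations — satisfied.
(i) ≤ 25 units — not met.
(ii) not (primary residence) — not satisfied.
(b) = F OR F = false.
(2) = T AND F = false.
(a) no complaint in 36 mo. — satisfied.
(i) prior license ≥ 8 yr — not satisfied.
(A) commercially zoned — satisfied.
(B) all abutters consent — fails.
So (ii) is not satisfied (T AND F).
(b): F OR F → false.
(c) fee paid — met.
(3) = T AND F AND T = false.
So Overall is not satisfied (F OR F OR F).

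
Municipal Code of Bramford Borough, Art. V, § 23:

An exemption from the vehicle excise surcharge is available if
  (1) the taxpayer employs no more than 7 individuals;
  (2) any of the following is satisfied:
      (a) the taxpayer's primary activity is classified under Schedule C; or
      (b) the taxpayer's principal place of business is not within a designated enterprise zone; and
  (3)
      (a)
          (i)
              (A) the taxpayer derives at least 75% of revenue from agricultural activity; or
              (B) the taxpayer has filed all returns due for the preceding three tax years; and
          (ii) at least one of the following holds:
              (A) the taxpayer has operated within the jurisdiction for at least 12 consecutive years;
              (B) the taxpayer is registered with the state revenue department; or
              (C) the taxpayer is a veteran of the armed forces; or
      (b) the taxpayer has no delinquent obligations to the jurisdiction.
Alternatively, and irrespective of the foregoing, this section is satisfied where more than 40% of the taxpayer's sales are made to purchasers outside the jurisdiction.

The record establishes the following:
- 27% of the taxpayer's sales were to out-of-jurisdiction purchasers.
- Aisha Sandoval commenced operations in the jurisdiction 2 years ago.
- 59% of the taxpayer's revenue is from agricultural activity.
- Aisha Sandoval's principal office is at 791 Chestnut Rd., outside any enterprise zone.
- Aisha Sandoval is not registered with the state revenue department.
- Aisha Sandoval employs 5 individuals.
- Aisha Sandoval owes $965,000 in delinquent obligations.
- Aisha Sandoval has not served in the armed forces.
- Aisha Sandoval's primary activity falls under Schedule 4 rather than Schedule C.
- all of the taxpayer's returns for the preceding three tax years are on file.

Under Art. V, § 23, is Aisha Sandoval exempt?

No — not exempt.

(1) ≤ 7 employees — met.
(a) Schedule C activity — not satisfied.
(b) not (in enterprise zone) — met.
(2) = F OR T = true.
(A) ≥75% agricultural — fails.
(B) returns current — holds.
(i) = F OR T = true.
(A) ≥ 12 yrs in jurisdiction — not met.
(B) state-registered — not satisfied.
(C) veteran — not met.
(ii) = F OR F OR F = false.
(a): T AND F → false.
(b) no delinquency — fails.
So (3) is not satisfied (F OR F).
Overall: T AND T AND F → false.
Exception (>40% out-of-jur. sales) — not satisfied.
Result: main false OR exception false → false.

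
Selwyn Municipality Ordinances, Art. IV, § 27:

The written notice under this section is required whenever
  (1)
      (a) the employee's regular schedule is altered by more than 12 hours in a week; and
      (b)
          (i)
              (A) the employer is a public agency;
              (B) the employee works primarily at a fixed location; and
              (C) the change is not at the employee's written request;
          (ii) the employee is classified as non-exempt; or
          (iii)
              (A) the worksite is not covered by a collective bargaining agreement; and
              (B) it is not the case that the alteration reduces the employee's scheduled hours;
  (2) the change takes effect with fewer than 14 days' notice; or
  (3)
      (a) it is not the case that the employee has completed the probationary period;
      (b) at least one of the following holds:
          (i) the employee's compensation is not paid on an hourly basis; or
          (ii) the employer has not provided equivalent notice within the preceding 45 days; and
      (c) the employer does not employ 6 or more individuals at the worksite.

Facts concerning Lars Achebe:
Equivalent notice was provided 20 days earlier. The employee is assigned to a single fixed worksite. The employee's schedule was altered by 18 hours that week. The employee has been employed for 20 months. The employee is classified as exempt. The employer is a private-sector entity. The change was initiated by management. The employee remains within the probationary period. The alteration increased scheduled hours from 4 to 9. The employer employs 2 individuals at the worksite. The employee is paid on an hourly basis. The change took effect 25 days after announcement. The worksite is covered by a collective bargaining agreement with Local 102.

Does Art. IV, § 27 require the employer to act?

No — not required.

(a) schedule shift > 12h — holds.
(A) public agency — fails.
(B) fixed location — satisfied.
(C) not employee-requested — satisfied.
So (i) is not satisfied (F AND T AND T).
(ii) non-exempt — fails.
(A) no CBA — fails.
(B) not (hours reduced) — satisfied.
(iii) = F AND T = false.
(b) = F OR F OR F = false.
(1) = T AND F = false.
(2) < 14 days' notice — not met.
(a) not (past probation) — holds.
(i) not (hourly-paid) — not met.
(ii) no recent notice — not satisfied.
So (b) is not satisfied (F OR F).
(c) not (≥ 6 at site) — holds.
(3): T AND F AND T → false.
Overall: F OR F OR F → false.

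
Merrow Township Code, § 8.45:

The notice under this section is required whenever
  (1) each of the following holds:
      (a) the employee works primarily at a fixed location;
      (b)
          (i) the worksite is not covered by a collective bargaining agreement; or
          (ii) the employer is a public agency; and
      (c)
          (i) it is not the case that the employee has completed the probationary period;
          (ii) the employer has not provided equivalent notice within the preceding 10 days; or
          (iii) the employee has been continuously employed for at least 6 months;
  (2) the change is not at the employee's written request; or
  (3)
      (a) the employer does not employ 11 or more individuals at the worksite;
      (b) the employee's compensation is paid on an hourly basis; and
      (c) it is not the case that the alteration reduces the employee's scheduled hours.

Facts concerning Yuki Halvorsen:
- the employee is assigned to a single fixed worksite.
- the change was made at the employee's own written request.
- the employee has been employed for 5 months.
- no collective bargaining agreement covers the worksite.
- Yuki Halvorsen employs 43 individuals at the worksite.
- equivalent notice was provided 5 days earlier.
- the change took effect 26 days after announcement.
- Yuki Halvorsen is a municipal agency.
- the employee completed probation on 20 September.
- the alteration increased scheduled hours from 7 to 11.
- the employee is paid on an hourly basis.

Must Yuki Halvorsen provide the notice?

(a) fixed location — holds.
(i) no CBA — satisfied.
(ii) public agency — met.
(b) = T OR T = true.
(i) not (past probation) — not met.
(ii) no recent notice — not satisfied.
(iii) tenure ≥ 6 mo. — not met.
(c) = F OR F OR F = false.
So (1) is not satisfied (T AND T AND F).
(2) not employee-requested — not met.
(a) not (≥ 11 at site) — not satisfied.
(b) hourly-paid — met.
(c) not (hours reduced) — holds.
(3) = F AND T AND T = false.
Overall = F OR F OR F = false.

No — not required.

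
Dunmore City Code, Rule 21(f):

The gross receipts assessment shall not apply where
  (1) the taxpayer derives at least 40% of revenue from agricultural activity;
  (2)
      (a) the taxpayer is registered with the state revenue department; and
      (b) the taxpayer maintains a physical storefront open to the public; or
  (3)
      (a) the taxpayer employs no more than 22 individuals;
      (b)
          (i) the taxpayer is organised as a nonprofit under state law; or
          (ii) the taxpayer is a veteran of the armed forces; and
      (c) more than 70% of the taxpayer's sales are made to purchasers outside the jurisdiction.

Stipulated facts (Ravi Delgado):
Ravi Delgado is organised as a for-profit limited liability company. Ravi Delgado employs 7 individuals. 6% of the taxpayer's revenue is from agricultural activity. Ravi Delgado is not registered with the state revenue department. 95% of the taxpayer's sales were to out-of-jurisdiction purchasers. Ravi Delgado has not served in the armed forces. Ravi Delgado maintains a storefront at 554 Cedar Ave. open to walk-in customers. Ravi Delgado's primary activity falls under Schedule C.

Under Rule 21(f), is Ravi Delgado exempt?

(1) ≥40% agricultural — fails.
(a) state-registered — not met.
(b) has storefront — met.
(2): F AND T → false.
(a) ≤ 22 employees — met.
(i) nonprofit — fails.
(ii) veteran — not met.
(b) = F OR F = false.
(c) >70% out-of-jur. sales — holds.
So (3) is not satisfied (T AND F AND T).
So Overall is not satisfied (F OR F OR F).

No — not exempt.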